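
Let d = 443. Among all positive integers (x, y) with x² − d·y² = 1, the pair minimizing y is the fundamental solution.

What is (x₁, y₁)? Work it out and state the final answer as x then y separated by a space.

442 21

[21; 21,42] for √443; ℓ=2 ⇒ convergent index 1
k=0  a_k=21  p_k/q_k = 21/1
k=1  a_k=21  p_k/q_k = 442/21
→ (442, 21).  Check: 442²=195364, 443·21²=195363, difference 1.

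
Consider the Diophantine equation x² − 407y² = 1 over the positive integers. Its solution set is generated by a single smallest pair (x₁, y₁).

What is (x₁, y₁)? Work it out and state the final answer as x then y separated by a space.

2663 132

d=407: √d = [20; 5,1,2,1,5,40] (ℓ=6, even), read p_5/q_5
step 0: (20, 1)  from 20·(1,0) + (0,1)
step 1: (101, 5)  from 5·(20,1) + (1,0)
…
step 4: (464, 23)  from 1·(343,17) + (121,6)
step 5: (2663, 132)  from 5·(464,23) + (343,17)
(x₁, y₁) = (2663, 132);  2663² − 407·132² = 1 ✓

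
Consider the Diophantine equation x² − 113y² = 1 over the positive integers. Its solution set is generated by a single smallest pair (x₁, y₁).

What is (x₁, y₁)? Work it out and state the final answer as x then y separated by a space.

1204353 113296

√113 = [10; 1,1,1,2,2,1,1,1,20, …], period ℓ=9 (odd) → k=17
i=0: a=10 ⇒ p=10, q=1
…
i=4: a=2 ⇒ p=85, q=8
…
i=6: a=1 ⇒ p=287, q=27
i=7: a=1 ⇒ p=489, q=46
i=8: a=1 ⇒ p=776, q=73
i=9: a=20 ⇒ p=16009, q=1506
i=10: a=1 ⇒ p=16785, q=1579
…
i=12: a=1 ⇒ p=49579, q=4664
…
i=15: a=1 ⇒ p=445435, q=41903
i=16: a=1 ⇒ p=758918, q=71393
i=17: a=1 ⇒ p=1204353, q=113296
(x₁, y₁) = (1204353, 113296);  1204353² − 113·113296² = 1 ✓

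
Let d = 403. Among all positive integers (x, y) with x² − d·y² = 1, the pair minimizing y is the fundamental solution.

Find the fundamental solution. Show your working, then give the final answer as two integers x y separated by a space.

669878 33369

√403 → a₀=20, period (13,2,1,3,1,3,1,2,13,40); ℓ=10 even so k=9
i=0: a=20 ⇒ p=20, q=1
…
i=3: a=1 ⇒ p=803, q=40
…
i=5: a=1 ⇒ p=3754, q=187
i=6: a=3 ⇒ p=14213, q=708
…
i=8: a=2 ⇒ p=50147, q=2498
i=9: a=13 ⇒ p=669878, q=33369
(x₁, y₁) = (669878, 33369);  669878² − 403·33369² = 1 ✓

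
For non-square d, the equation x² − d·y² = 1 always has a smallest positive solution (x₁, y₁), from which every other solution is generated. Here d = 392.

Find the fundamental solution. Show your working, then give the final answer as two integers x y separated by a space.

99 5

[19; 1,3,1,38] for √392; ℓ=4 ⇒ convergent index 3
a_0=19:  p_0=19·1+0=19,  q_0=19·0+1=1
…
a_2=3:  p_2=3·20+19=79,  q_2=3·1+1=4
a_3=1:  p_3=1·79+20=99,  q_3=1·4+1=5
(x₁, y₁) = (99, 5);  99² − 392·5² = 1 ✓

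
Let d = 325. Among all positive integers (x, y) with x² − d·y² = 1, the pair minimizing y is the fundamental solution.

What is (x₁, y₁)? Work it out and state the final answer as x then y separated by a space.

649 36

√325 → a₀=18, period (36); ℓ=1 odd so k=1
k=0  a_k=18  p_k/q_k = 18/1
k=1  a_k=36  p_k/q_k = 649/36
fundamental: x₁=649, y₁=36  (since 421201 − 325·1296 = 1)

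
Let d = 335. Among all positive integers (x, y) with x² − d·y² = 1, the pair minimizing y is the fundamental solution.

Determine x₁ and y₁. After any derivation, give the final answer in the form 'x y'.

d=335: √d = [18; 3,3,3,36] (ℓ=4, even), read p_3/q_3
a_0=18:  p_0=18·1+0=18,  q_0=18·0+1=1
a_1=3:  p_1=3·18+1=55,  q_1=3·1+0=3
a_2=3:  p_2=3·55+18=183,  q_2=3·3+1=10
a_3=3:  p_3=3·183+55=604,  q_3=3·10+3=33
(x₁, y₁) = (604, 33);  604² − 335·33² = 1 ✓

604 33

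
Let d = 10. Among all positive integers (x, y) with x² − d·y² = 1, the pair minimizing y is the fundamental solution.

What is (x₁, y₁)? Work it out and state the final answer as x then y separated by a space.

[3; 6] for √10; ℓ=1 ⇒ convergent index 1
i=0: a=3 ⇒ p=3, q=1
i=1: a=6 ⇒ p=19, q=6
→ (19, 6).  Check: 19²=361, 10·6²=360, difference 1.

19 6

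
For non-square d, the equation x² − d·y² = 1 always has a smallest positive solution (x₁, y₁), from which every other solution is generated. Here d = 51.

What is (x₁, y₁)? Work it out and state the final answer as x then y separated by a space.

50 7

[7; 7,14] for √51; ℓ=2 ⇒ convergent index 1
k=0  a_k=7  p_k/q_k = 7/1
k=1  a_k=7  p_k/q_k = 50/7
fundamental: x₁=50, y₁=7  (since 2500 − 51·49 = 1)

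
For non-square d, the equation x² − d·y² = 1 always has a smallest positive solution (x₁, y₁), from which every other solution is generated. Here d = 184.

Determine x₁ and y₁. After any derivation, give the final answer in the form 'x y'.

[13; 1,1,3,2,1,2,1,2,3,1,1,26] for √184; ℓ=12 ⇒ convergent index 11
a_0=13:  p_0=13·1+0=13,  q_0=13·0+1=1
…
a_4=2:  p_4=2·95+27=217,  q_4=2·7+2=16
a_5=1:  p_5=1·217+95=312,  q_5=1·16+7=23
a_6=2:  p_6=2·312+217=841,  q_6=2·23+16=62
a_7=1:  p_7=1·841+312=1153,  q_7=1·62+23=85
a_8=2:  p_8=2·1153+841=3147,  q_8=2·85+62=232
…
a_10=1:  p_10=1·10594+3147=13741,  q_10=1·781+232=1013
a_11=1:  p_11=1·13741+10594=24335,  q_11=1·1013+781=1794
(x₁, y₁) = (24335, 1794);  24335² − 184·1794² = 1 ✓

24335 1794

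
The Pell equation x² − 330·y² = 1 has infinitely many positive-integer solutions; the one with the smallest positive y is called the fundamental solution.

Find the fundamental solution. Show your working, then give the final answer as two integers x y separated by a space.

109 6

√330 → a₀=18, period (6,36); ℓ=2 even so k=1
a_0=18:  p_0=18·1+0=18,  q_0=18·0+1=1
a_1=6:  p_1=6·18+1=109,  q_1=6·1+0=6
fundamental: x₁=109, y₁=6  (since 11881 − 330·36 = 1)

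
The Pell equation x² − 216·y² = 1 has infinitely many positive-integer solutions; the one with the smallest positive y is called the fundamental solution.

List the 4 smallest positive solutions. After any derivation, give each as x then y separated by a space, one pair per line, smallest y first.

485 33
470449 32010
456335045 31049667
442644523201 30118144980

[14; 1,2,3,2,1,28] for √216; ℓ=6 ⇒ convergent index 5
k=0  a_k=14  p_k/q_k = 14/1
k=1  a_k=1  p_k/q_k = 15/1
k=2  a_k=2  p_k/q_k = 44/3
k=3  a_k=3  p_k/q_k = 147/10
k=4  a_k=2  p_k/q_k = 338/23
k=5  a_k=1  p_k/q_k = 485/33
(x₁, y₁) = (485, 33);  485² − 216·33² = 1 ✓
(x_2, y_2) = (485·485 + 216·33·33, 485·33 + 33·485) = (470449, 32010)
(x_3, y_3) = (485·470449 + 216·33·32010, 485·32010 + 33·470449) = (456335045, 31049667)
(x_4, y_4) = (485·456335045 + 216·33·31049667, 485·31049667 + 33·456335045) = (442644523201, 30118144980)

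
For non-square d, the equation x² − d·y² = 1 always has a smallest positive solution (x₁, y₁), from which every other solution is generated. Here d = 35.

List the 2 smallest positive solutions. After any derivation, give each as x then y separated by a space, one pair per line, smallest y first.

√35 = [5; 1,10, …], period ℓ=2 (even) → k=1
a_0=5:  p_0=5·1+0=5,  q_0=5·0+1=1
a_1=1:  p_1=1·5+1=6,  q_1=1·1+0=1
→ (6, 1).  Check: 6²=36, 35·1²=35, difference 1.
k=2:  x_2 = 6·6+35·1·1 = 71,  y_2 = 6·1+1·6 = 12

6 1
71 12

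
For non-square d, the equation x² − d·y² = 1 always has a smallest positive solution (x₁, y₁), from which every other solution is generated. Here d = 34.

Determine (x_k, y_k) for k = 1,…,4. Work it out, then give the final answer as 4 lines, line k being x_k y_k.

√34 = [5; 1,4,1,10, …], period ℓ=4 (even) → k=3
a_0=5:  p_0=5·1+0=5,  q_0=5·0+1=1
a_1=1:  p_1=1·5+1=6,  q_1=1·1+0=1
a_2=4:  p_2=4·6+5=29,  q_2=4·1+1=5
a_3=1:  p_3=1·29+6=35,  q_3=1·5+1=6
→ (35, 6).  Check: 35²=1225, 34·6²=1224, difference 1.
(35+6√34)^2 = 2449 + 420√34
(35+6√34)^3 = 171395 + 29394√34
(35+6√34)^4 = 11995201 + 2057160√34

35 6
2449 420
171395 29394
11995201 2057160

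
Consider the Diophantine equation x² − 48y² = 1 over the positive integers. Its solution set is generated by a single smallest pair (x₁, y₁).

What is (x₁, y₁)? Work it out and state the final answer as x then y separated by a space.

[6; 1,12] for √48; ℓ=2 ⇒ convergent index 1
step 0: (6, 1)  from 6·(1,0) + (0,1)
step 1: (7, 1)  from 1·(6,1) + (1,0)
(x₁, y₁) = (7, 1);  7² − 48·1² = 1 ✓

7 1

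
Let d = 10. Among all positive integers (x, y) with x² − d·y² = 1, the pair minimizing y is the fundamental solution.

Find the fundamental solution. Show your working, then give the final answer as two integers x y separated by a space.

19 6

[3; 6] for √10; ℓ=1 ⇒ convergent index 1
step 0: (3, 1)  from 3·(1,0) + (0,1)
step 1: (19, 6)  from 6·(3,1) + (1,0)
fundamental: x₁=19, y₁=6  (since 361 − 10·36 = 1)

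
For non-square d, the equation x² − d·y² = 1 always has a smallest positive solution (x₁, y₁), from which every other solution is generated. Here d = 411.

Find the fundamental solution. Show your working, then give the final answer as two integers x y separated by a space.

√411 → a₀=20, period (3,1,1,1,19,1,1,1,3,40); ℓ=10 even so k=9
a_0=20:  p_0=20·1+0=20,  q_0=20·0+1=1
a_1=3:  p_1=3·20+1=61,  q_1=3·1+0=3
a_2=1:  p_2=1·61+20=81,  q_2=1·3+1=4
…
a_4=1:  p_4=1·142+81=223,  q_4=1·7+4=11
…
a_7=1:  p_7=1·4602+4379=8981,  q_7=1·227+216=443
a_8=1:  p_8=1·8981+4602=13583,  q_8=1·443+227=670
a_9=3:  p_9=3·13583+8981=49730,  q_9=3·670+443=2453
(x₁, y₁) = (49730, 2453);  49730² − 411·2453² = 1 ✓

49730 2453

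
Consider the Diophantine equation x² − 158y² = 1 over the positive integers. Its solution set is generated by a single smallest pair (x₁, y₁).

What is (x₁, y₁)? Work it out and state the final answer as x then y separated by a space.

√158 → a₀=12, period (1,1,3,12,3,1,1,24); ℓ=8 even so k=7
step 0: (12, 1)  from 12·(1,0) + (0,1)
…
step 6: (4412, 351)  from 1·(3331,265) + (1081,86)
step 7: (7743, 616)  from 1·(4412,351) + (3331,265)
(x₁, y₁) = (7743, 616);  7743² − 158·616² = 1 ✓

7743 616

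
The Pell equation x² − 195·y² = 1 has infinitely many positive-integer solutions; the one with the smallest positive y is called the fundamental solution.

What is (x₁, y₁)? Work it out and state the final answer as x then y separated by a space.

√195 → a₀=13, period (1,26); ℓ=2 even so k=1
i=0: a=13 ⇒ p=13, q=1
i=1: a=1 ⇒ p=14, q=1
fundamental: x₁=14, y₁=1  (since 196 − 195·1 = 1)

14 1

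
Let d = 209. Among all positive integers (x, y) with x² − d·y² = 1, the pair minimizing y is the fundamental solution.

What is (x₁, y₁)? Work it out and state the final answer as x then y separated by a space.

√209 → a₀=14, period (2,5,3,2,3,5,2,28); ℓ=8 even so k=7
step 0: (14, 1)  from 14·(1,0) + (0,1)
step 1: (29, 2)  from 2·(14,1) + (1,0)
…
step 6: (21266, 1471)  from 5·(4019,278) + (1171,81)
step 7: (46551, 3220)  from 2·(21266,1471) + (4019,278)
→ (46551, 3220).  Check: 46551²=2166995601, 209·3220²=2166995600, difference 1.

46551 3220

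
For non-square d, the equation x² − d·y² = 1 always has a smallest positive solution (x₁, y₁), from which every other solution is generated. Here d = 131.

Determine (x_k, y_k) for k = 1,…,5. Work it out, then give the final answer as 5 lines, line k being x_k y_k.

[11; 2,4,11,4,2,22] for √131; ℓ=6 ⇒ convergent index 5
k=0  a_k=11  p_k/q_k = 11/1
k=1  a_k=2  p_k/q_k = 23/2
k=2  a_k=4  p_k/q_k = 103/9
k=3  a_k=11  p_k/q_k = 1156/101
k=4  a_k=4  p_k/q_k = 4727/413
k=5  a_k=2  p_k/q_k = 10610/927
→ (10610, 927).  Check: 10610²=112572100, 131·927²=112572099, difference 1.
(10610+927√131)^2 = 225144199 + 19670940√131
(10610+927√131)^3 = 4777559892170 + 417417345873√131
(10610+927√131)^4 = 101379820686703201 + 8857596059754120√131
(10610+927√131)^5 = 2151279790194282033050 + 187958187970565080527√131

10610 927
225144199 19670940
4777559892170 417417345873
101379820686703201 8857596059754120
2151279790194282033050 187958187970565080527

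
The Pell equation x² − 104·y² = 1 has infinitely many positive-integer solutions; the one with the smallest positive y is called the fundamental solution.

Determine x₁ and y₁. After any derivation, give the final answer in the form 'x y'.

[10; 5,20] for √104; ℓ=2 ⇒ convergent index 1
a_0=10:  p_0=10·1+0=10,  q_0=10·0+1=1
a_1=5:  p_1=5·10+1=51,  q_1=5·1+0=5
fundamental: x₁=51, y₁=5  (since 2601 − 104·25 = 1)

51 5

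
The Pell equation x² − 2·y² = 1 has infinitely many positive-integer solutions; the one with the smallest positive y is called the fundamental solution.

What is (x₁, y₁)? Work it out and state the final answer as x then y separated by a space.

3 2

√2 = [1; 2, …], period ℓ=1 (odd) → k=1
i=0: a=1 ⇒ p=1, q=1
i=1: a=2 ⇒ p=3, q=2
fundamental: x₁=3, y₁=2  (since 9 − 2·4 = 1)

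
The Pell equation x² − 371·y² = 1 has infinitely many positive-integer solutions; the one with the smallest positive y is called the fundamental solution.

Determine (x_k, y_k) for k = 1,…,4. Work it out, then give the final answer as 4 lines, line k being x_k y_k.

√371 → a₀=19, period (3,1,4,1,3,38); ℓ=6 even so k=5
step 0: (19, 1)  from 19·(1,0) + (0,1)
step 1: (58, 3)  from 3·(19,1) + (1,0)
…
step 3: (366, 19)  from 4·(77,4) + (58,3)
step 4: (443, 23)  from 1·(366,19) + (77,4)
step 5: (1695, 88)  from 3·(443,23) + (366,19)
(x₁, y₁) = (1695, 88);  1695² − 371·88² = 1 ✓
(1695+88√371)^2 = 5746049 + 298320√371
(1695+88√371)^3 = 19479104415 + 1011304712√371
(1695+88√371)^4 = 66034158220801 + 3428322675360√371

1695 88
5746049 298320
19479104415 1011304712
66034158220801 3428322675360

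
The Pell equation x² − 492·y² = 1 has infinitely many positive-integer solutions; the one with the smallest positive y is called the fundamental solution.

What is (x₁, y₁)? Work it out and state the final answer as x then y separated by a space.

[22; 5,1,1,10,1,1,5,44] for √492; ℓ=8 ⇒ convergent index 7
i=0: a=22 ⇒ p=22, q=1
…
i=3: a=1 ⇒ p=244, q=11
…
i=5: a=1 ⇒ p=2817, q=127
i=6: a=1 ⇒ p=5390, q=243
i=7: a=5 ⇒ p=29767, q=1342
(x₁, y₁) = (29767, 1342);  29767² − 492·1342² = 1 ✓

29767 1342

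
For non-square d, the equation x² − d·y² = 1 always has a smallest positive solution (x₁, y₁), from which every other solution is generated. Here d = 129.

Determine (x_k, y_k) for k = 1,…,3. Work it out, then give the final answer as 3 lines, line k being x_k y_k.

16855 1484
568182049 50025640
19153416854935 1686364322916

[11; 2,1,3,1,6,1,3,1,2,22] for √129; ℓ=10 ⇒ convergent index 9
k=0  a_k=11  p_k/q_k = 11/1
…
k=2  a_k=1  p_k/q_k = 34/3
k=3  a_k=3  p_k/q_k = 125/11
…
k=5  a_k=6  p_k/q_k = 1079/95
…
k=8  a_k=1  p_k/q_k = 6031/531
k=9  a_k=2  p_k/q_k = 16855/1484
→ (16855, 1484).  Check: 16855²=284091025, 129·1484²=284091024, difference 1.
(x_2, y_2) = (16855·16855 + 129·1484·1484, 16855·1484 + 1484·16855) = (568182049, 50025640)
(x_3, y_3) = (16855·568182049 + 129·1484·50025640, 16855·50025640 + 1484·568182049) = (19153416854935, 1686364322916)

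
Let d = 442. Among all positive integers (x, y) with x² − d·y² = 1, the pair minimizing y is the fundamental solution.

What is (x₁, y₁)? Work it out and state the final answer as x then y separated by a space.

√442 → a₀=21, period (42); ℓ=1 odd so k=1
step 0: (21, 1)  from 21·(1,0) + (0,1)
step 1: (883, 42)  from 42·(21,1) + (1,0)
(x₁, y₁) = (883, 42);  883² − 442·42² = 1 ✓

883 42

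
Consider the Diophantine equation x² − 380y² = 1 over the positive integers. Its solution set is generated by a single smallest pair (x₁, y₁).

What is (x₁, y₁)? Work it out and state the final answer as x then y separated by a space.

39 2

√380 = [19; 2,38, …], period ℓ=2 (even) → k=1
a_0=19:  p_0=19·1+0=19,  q_0=19·0+1=1
a_1=2:  p_1=2·19+1=39,  q_1=2·1+0=2
(x₁, y₁) = (39, 2);  39² − 380·2² = 1 ✓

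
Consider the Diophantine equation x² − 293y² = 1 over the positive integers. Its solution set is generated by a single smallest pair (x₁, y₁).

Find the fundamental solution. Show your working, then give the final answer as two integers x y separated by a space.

√293 = [17; 8,1,1,8,34, …], period ℓ=5 (odd) → k=9
a_0=17:  p_0=17·1+0=17,  q_0=17·0+1=1
a_1=8:  p_1=8·17+1=137,  q_1=8·1+0=8
…
a_3=1:  p_3=1·154+137=291,  q_3=1·9+8=17
…
a_6=8:  p_6=8·84679+2482=679914,  q_6=8·4947+145=39721
…
a_8=1:  p_8=1·764593+679914=1444507,  q_8=1·44668+39721=84389
a_9=8:  p_9=8·1444507+764593=12320649,  q_9=8·84389+44668=719780
(x₁, y₁) = (12320649, 719780);  12320649² − 293·719780² = 1 ✓

12320649 719780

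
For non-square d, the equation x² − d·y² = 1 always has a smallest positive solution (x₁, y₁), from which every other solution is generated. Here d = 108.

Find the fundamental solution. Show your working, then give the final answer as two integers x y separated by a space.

1351 130

[10; 2,1,1,4,1,1,2,20] for √108; ℓ=8 ⇒ convergent index 7
a_0=10:  p_0=10·1+0=10,  q_0=10·0+1=1
a_1=2:  p_1=2·10+1=21,  q_1=2·1+0=2
a_2=1:  p_2=1·21+10=31,  q_2=1·2+1=3
a_3=1:  p_3=1·31+21=52,  q_3=1·3+2=5
a_4=4:  p_4=4·52+31=239,  q_4=4·5+3=23
…
a_6=1:  p_6=1·291+239=530,  q_6=1·28+23=51
a_7=2:  p_7=2·530+291=1351,  q_7=2·51+28=130
fundamental: x₁=1351, y₁=130  (since 1825201 − 108·16900 = 1)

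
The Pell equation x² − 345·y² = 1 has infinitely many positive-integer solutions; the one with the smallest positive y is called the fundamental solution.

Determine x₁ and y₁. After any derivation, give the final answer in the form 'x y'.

d=345: √d = [18; 1,1,2,1,6,1,2,1,1,36] (ℓ=10, even), read p_9/q_9
k=0  a_k=18  p_k/q_k = 18/1
k=1  a_k=1  p_k/q_k = 19/1
k=2  a_k=1  p_k/q_k = 37/2
…
k=4  a_k=1  p_k/q_k = 130/7
k=5  a_k=6  p_k/q_k = 873/47
k=6  a_k=1  p_k/q_k = 1003/54
k=7  a_k=2  p_k/q_k = 2879/155
k=8  a_k=1  p_k/q_k = 3882/209
k=9  a_k=1  p_k/q_k = 6761/364
fundamental: x₁=6761, y₁=364  (since 45711121 − 345·132496 = 1)

6761 364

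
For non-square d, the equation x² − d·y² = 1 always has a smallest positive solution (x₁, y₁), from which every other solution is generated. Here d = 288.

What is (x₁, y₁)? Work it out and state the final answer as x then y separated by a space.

d=288: √d = [16; 1,32] (ℓ=2, even), read p_1/q_1
a_0=16:  p_0=16·1+0=16,  q_0=16·0+1=1
a_1=1:  p_1=1·16+1=17,  q_1=1·1+0=1
fundamental: x₁=17, y₁=1  (since 289 − 288·1 = 1)

17 1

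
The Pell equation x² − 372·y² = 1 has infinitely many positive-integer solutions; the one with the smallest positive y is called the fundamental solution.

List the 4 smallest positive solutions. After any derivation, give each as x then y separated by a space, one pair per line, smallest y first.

√372 = [19; 3,2,12,2,3,38, …], period ℓ=6 (even) → k=5
k=0  a_k=19  p_k/q_k = 19/1
…
k=4  a_k=2  p_k/q_k = 3491/181
k=5  a_k=3  p_k/q_k = 12151/630
→ (12151, 630).  Check: 12151²=147646801, 372·630²=147646800, difference 1.
(12151+630√372)^2 = 295293601 + 15310260√372
(12151+630√372)^3 = 7176225079351 + 372069937890√372
(12151+630√372)^4 = 174396621583094401 + 9042043615292520√372

12151 630
295293601 15310260
7176225079351 372069937890
174396621583094401 9042043615292520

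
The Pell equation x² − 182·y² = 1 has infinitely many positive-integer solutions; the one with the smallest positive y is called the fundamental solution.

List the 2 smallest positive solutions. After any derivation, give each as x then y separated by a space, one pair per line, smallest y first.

d=182: √d = [13; 2,26] (ℓ=2, even), read p_1/q_1
i=0: a=13 ⇒ p=13, q=1
i=1: a=2 ⇒ p=27, q=2
fundamental: x₁=27, y₁=2  (since 729 − 182·4 = 1)
(27+2√182)^2 = 1457 + 108√182

27 2
1457 108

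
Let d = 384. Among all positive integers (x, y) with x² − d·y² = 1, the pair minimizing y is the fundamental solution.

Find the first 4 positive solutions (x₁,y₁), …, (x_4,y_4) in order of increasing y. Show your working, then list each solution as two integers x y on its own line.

4801 245
46099201 2352490
442644523201 22588608735
4250272665676801 216895818720980

√384 = [19; 1,1,2,9,2,1,1,38, …], period ℓ=8 (even) → k=7
a_0=19:  p_0=19·1+0=19,  q_0=19·0+1=1
a_1=1:  p_1=1·19+1=20,  q_1=1·1+0=1
a_2=1:  p_2=1·20+19=39,  q_2=1·1+1=2
a_3=2:  p_3=2·39+20=98,  q_3=2·2+1=5
a_4=9:  p_4=9·98+39=921,  q_4=9·5+2=47
a_5=2:  p_5=2·921+98=1940,  q_5=2·47+5=99
a_6=1:  p_6=1·1940+921=2861,  q_6=1·99+47=146
a_7=1:  p_7=1·2861+1940=4801,  q_7=1·146+99=245
fundamental: x₁=4801, y₁=245  (since 23049601 − 384·60025 = 1)
(x_2, y_2) = (4801·4801 + 384·245·245, 4801·245 + 245·4801) = (46099201, 2352490)
(x_3, y_3) = (4801·46099201 + 384·245·2352490, 4801·2352490 + 245·46099201) = (442644523201, 22588608735)
(x_4, y_4) = (4801·442644523201 + 384·245·22588608735, 4801·22588608735 + 245·442644523201) = (4250272665676801, 216895818720980)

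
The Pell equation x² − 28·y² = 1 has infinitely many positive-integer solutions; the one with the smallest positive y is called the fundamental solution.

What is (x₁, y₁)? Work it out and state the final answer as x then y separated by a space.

d=28: √d = [5; 3,2,3,10] (ℓ=4, even), read p_3/q_3
i=0: a=5 ⇒ p=5, q=1
i=1: a=3 ⇒ p=16, q=3
i=2: a=2 ⇒ p=37, q=7
i=3: a=3 ⇒ p=127, q=24
(x₁, y₁) = (127, 24);  127² − 28·24² = 1 ✓

127 24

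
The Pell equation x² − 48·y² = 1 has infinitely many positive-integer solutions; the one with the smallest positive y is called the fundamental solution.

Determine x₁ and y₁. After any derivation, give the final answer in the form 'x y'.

7 1

√48 = [6; 1,12, …], period ℓ=2 (even) → k=1
k=0  a_k=6  p_k/q_k = 6/1
k=1  a_k=1  p_k/q_k = 7/1
→ (7, 1).  Check: 7²=49, 48·1²=48, difference 1.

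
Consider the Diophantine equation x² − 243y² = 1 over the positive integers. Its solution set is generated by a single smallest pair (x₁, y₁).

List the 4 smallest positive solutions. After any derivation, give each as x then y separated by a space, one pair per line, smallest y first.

√243 → a₀=15, period (1,1,2,3,15,3,2,1,1,30); ℓ=10 even so k=9
i=0: a=15 ⇒ p=15, q=1
i=1: a=1 ⇒ p=16, q=1
…
i=3: a=2 ⇒ p=78, q=5
…
i=5: a=15 ⇒ p=4053, q=260
…
i=7: a=2 ⇒ p=28901, q=1854
i=8: a=1 ⇒ p=41325, q=2651
i=9: a=1 ⇒ p=70226, q=4505
→ (70226, 4505).  Check: 70226²=4931691076, 243·4505²=4931691075, difference 1.
k=2:  x_2 = 70226·70226+243·4505·4505 = 9863382151,  y_2 = 70226·4505+4505·70226 = 632736260
k=3:  x_3 = 70226·9863382151+243·4505·632736260 = 1385331749802026,  y_3 = 70226·632736260+4505·9863382151 = 88869073185015
k=4:  x_4 = 70226·1385331749802026+243·4505·88869073185015 = 194572614913330773601,  y_4 = 70226·88869073185015+4505·1385331749802026 = 12481839066348990520

70226 4505
9863382151 632736260
1385331749802026 88869073185015
194572614913330773601 12481839066348990520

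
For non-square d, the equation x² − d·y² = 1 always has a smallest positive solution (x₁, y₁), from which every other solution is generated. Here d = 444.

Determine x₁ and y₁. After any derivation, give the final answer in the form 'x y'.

295 14

√444 → a₀=21, period (14,42); ℓ=2 even so k=1
i=0: a=21 ⇒ p=21, q=1
i=1: a=14 ⇒ p=295, q=14
(x₁, y₁) = (295, 14);  295² − 444·14² = 1 ✓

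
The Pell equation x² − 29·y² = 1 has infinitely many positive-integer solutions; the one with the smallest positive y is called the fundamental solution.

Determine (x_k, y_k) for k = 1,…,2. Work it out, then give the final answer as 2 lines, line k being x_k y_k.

9801 1820
192119201 35675640

d=29: √d = [5; 2,1,1,2,10] (ℓ=5, odd), read p_9/q_9
step 0: (5, 1)  from 5·(1,0) + (0,1)
step 1: (11, 2)  from 2·(5,1) + (1,0)
step 2: (16, 3)  from 1·(11,2) + (5,1)
…
step 4: (70, 13)  from 2·(27,5) + (16,3)
…
step 7: (2251, 418)  from 1·(1524,283) + (727,135)
step 8: (3775, 701)  from 1·(2251,418) + (1524,283)
step 9: (9801, 1820)  from 2·(3775,701) + (2251,418)
(x₁, y₁) = (9801, 1820);  9801² − 29·1820² = 1 ✓
(x_2, y_2) = (9801·9801 + 29·1820·1820, 9801·1820 + 1820·9801) = (192119201, 35675640)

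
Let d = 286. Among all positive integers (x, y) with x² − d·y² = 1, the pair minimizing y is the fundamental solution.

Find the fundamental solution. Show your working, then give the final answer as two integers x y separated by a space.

561835 33222

d=286: √d = [16; 1,10,3,3,2,3,3,10,1,32] (ℓ=10, even), read p_9/q_9
i=0: a=16 ⇒ p=16, q=1
i=1: a=1 ⇒ p=17, q=1
i=2: a=10 ⇒ p=186, q=11
…
i=4: a=3 ⇒ p=1911, q=113
…
i=6: a=3 ⇒ p=15102, q=893
i=7: a=3 ⇒ p=49703, q=2939
i=8: a=10 ⇒ p=512132, q=30283
i=9: a=1 ⇒ p=561835, q=33222
(x₁, y₁) = (561835, 33222);  561835² − 286·33222² = 1 ✓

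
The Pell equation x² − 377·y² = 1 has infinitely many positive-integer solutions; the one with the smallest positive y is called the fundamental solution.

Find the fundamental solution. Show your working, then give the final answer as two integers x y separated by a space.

√377 → a₀=19, period (2,2,2,38); ℓ=4 even so k=3
i=0: a=19 ⇒ p=19, q=1
…
i=2: a=2 ⇒ p=97, q=5
i=3: a=2 ⇒ p=233, q=12
fundamental: x₁=233, y₁=12  (since 54289 − 377·144 = 1)

233 12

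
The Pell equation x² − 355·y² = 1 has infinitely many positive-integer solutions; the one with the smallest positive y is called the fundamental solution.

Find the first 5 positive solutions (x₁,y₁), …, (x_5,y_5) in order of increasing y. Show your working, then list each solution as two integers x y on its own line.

954809 50676
1823320452961 96771801768
3481845556741524089 184797174548553948
6648994948371812427335041 352892010866963721270096
12697040435316401858305944800249 673888936007564730309809629380

d=355: √d = [18; 1,5,3,3,1,6,1,3,3,5,1,36] (ℓ=12, even), read p_11/q_11
step 0: (18, 1)  from 18·(1,0) + (0,1)
…
step 3: (358, 19)  from 3·(113,6) + (19,1)
…
step 6: (10457, 555)  from 6·(1545,82) + (1187,63)
…
step 8: (46463, 2466)  from 3·(12002,637) + (10457,555)
step 9: (151391, 8035)  from 3·(46463,2466) + (12002,637)
step 10: (803418, 42641)  from 5·(151391,8035) + (46463,2466)
step 11: (954809, 50676)  from 1·(803418,42641) + (151391,8035)
→ (954809, 50676).  Check: 954809²=911660226481, 355·50676²=911660226480, difference 1.
(954809+50676√355)^2 = 1823320452961 + 96771801768√355
(954809+50676√355)^3 = 3481845556741524089 + 184797174548553948√355
(954809+50676√355)^4 = 6648994948371812427335041 + 352892010866963721270096√355
(954809+50676√355)^5 = 12697040435316401858305944800249 + 673888936007564730309809629380√355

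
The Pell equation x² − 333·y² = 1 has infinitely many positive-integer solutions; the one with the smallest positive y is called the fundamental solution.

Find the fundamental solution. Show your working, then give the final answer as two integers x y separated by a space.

√333 = [18; 4,36, …], period ℓ=2 (even) → k=1
step 0: (18, 1)  from 18·(1,0) + (0,1)
step 1: (73, 4)  from 4·(18,1) + (1,0)
fundamental: x₁=73, y₁=4  (since 5329 − 333·16 = 1)

73 4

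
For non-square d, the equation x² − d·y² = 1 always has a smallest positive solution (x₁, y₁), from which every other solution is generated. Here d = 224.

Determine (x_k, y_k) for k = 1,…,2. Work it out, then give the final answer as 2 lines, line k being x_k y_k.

d=224: √d = [14; 1,28] (ℓ=2, even), read p_1/q_1
step 0: (14, 1)  from 14·(1,0) + (0,1)
step 1: (15, 1)  from 1·(14,1) + (1,0)
→ (15, 1).  Check: 15²=225, 224·1²=224, difference 1.
(x_2, y_2) = (15·15 + 224·1·1, 15·1 + 1·15) = (449, 30)

15 1
449 30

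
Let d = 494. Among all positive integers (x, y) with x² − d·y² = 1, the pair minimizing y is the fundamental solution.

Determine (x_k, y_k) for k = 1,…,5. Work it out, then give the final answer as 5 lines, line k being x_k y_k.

73035 3286
10668222449 479986020
1558307253052395 70111557938114
227621940442695115201 10241195267540325960
33248736838906168224357675 1495931392659503855039086

√494 = [22; 4,2,2,1,2,1,2,2,4,44, …], period ℓ=10 (even) → k=9
step 0: (22, 1)  from 22·(1,0) + (0,1)
…
step 2: (200, 9)  from 2·(89,4) + (22,1)
…
step 4: (689, 31)  from 1·(489,22) + (200,9)
…
step 7: (6979, 314)  from 2·(2556,115) + (1867,84)
step 8: (16514, 743)  from 2·(6979,314) + (2556,115)
step 9: (73035, 3286)  from 4·(16514,743) + (6979,314)
→ (73035, 3286).  Check: 73035²=5334111225, 494·3286²=5334111224, difference 1.
k=2:  x_2 = 73035·73035+494·3286·3286 = 10668222449,  y_2 = 73035·3286+3286·73035 = 479986020
k=3:  x_3 = 73035·10668222449+494·3286·479986020 = 1558307253052395,  y_3 = 73035·479986020+3286·10668222449 = 70111557938114
k=4:  x_4 = 73035·1558307253052395+494·3286·70111557938114 = 227621940442695115201,  y_4 = 73035·70111557938114+3286·1558307253052395 = 10241195267540325960
k=5:  x_5 = 73035·227621940442695115201+494·3286·10241195267540325960 = 33248736838906168224357675,  y_5 = 73035·10241195267540325960+3286·227621940442695115201 = 1495931392659503855039086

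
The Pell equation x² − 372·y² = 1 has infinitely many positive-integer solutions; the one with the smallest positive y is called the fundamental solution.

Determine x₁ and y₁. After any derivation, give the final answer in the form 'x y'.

√372 = [19; 3,2,12,2,3,38, …], period ℓ=6 (even) → k=5
i=0: a=19 ⇒ p=19, q=1
i=1: a=3 ⇒ p=58, q=3
i=2: a=2 ⇒ p=135, q=7
i=3: a=12 ⇒ p=1678, q=87
i=4: a=2 ⇒ p=3491, q=181
i=5: a=3 ⇒ p=12151, q=630
fundamental: x₁=12151, y₁=630  (since 147646801 − 372·396900 = 1)

12151 630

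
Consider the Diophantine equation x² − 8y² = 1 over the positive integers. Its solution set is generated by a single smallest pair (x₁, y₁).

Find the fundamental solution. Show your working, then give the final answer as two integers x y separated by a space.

d=8: √d = [2; 1,4] (ℓ=2, even), read p_1/q_1
k=0  a_k=2  p_k/q_k = 2/1
k=1  a_k=1  p_k/q_k = 3/1
(x₁, y₁) = (3, 1);  3² − 8·1² = 1 ✓

3 1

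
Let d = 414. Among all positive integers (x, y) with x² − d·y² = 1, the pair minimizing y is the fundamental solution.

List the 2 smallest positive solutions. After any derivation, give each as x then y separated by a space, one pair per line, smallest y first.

24335 1196
1184384449 58209320

d=414: √d = [20; 2,1,7,2,7,1,2,40] (ℓ=8, even), read p_7/q_7
i=0: a=20 ⇒ p=20, q=1
…
i=4: a=2 ⇒ p=997, q=49
i=5: a=7 ⇒ p=7447, q=366
i=6: a=1 ⇒ p=8444, q=415
i=7: a=2 ⇒ p=24335, q=1196
(x₁, y₁) = (24335, 1196);  24335² − 414·1196² = 1 ✓
n=2: (24335,1196)∘(24335,1196) = (24335·24335+414·1196·1196, 24335·1196+1196·24335) = (1184384449,58209320)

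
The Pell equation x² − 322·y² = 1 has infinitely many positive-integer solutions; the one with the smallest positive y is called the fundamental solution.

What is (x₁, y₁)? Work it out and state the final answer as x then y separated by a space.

√322 → a₀=17, period (1,16,1,34); ℓ=4 even so k=3
k=0  a_k=17  p_k/q_k = 17/1
k=1  a_k=1  p_k/q_k = 18/1
k=2  a_k=16  p_k/q_k = 305/17
k=3  a_k=1  p_k/q_k = 323/18
fundamental: x₁=323, y₁=18  (since 104329 − 322·324 = 1)

323 18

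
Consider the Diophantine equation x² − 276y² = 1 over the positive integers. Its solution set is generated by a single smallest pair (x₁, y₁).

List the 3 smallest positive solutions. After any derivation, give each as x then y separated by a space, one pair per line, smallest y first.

7775 468
120901249 7277400
1880014414175 113163569532

√276 = [16; 1,1,1,1,2,2,2,1,1,1,1,32, …], period ℓ=12 (even) → k=11
k=0  a_k=16  p_k/q_k = 16/1
k=1  a_k=1  p_k/q_k = 17/1
k=2  a_k=1  p_k/q_k = 33/2
k=3  a_k=1  p_k/q_k = 50/3
k=4  a_k=1  p_k/q_k = 83/5
…
k=8  a_k=1  p_k/q_k = 1761/106
…
k=10  a_k=1  p_k/q_k = 4768/287
k=11  a_k=1  p_k/q_k = 7775/468
(x₁, y₁) = (7775, 468);  7775² − 276·468² = 1 ✓
n=2: (7775,468)∘(7775,468) = (7775·7775+276·468·468, 7775·468+468·7775) = (120901249,7277400)
n=3: (120901249,7277400)∘(7775,468) = (7775·120901249+276·468·7277400, 7775·7277400+468·120901249) = (1880014414175,113163569532)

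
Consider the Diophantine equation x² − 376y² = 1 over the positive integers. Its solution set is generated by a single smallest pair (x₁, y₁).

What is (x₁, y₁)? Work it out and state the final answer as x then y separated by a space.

2143295 110532

[19; 2,1,1,3,1,…,1,2,38] for √376; ℓ=16 ⇒ convergent index 15
step 0: (19, 1)  from 19·(1,0) + (0,1)
step 1: (39, 2)  from 2·(19,1) + (1,0)
…
step 8: (12953, 668)  from 4·(2928,151) + (1241,64)
step 9: (28834, 1487)  from 2·(12953,668) + (2928,151)
…
step 11: (99455, 5129)  from 1·(70621,3642) + (28834,1487)
…
step 13: (468441, 24158)  from 1·(368986,19029) + (99455,5129)
step 14: (837427, 43187)  from 1·(468441,24158) + (368986,19029)
step 15: (2143295, 110532)  from 2·(837427,43187) + (468441,24158)
(x₁, y₁) = (2143295, 110532);  2143295² − 376·110532² = 1 ✓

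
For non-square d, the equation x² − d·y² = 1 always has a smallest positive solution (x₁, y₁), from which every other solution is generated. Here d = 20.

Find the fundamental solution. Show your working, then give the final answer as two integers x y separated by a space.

9 2

[4; 2,8] for √20; ℓ=2 ⇒ convergent index 1
a_0=4:  p_0=4·1+0=4,  q_0=4·0+1=1
a_1=2:  p_1=2·4+1=9,  q_1=2·1+0=2
(x₁, y₁) = (9, 2);  9² − 20·2² = 1 ✓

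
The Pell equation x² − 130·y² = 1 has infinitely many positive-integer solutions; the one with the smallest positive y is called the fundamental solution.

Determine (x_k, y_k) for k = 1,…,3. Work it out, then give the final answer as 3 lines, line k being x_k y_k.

√130 → a₀=11, period (2,2,22); ℓ=3 odd so k=5
i=0: a=11 ⇒ p=11, q=1
…
i=4: a=2 ⇒ p=2611, q=229
i=5: a=2 ⇒ p=6499, q=570
fundamental: x₁=6499, y₁=570  (since 42237001 − 130·324900 = 1)
(6499+570√130)^2 = 84474001 + 7408860√130
(6499+570√130)^3 = 1097993058499 + 96300361710√130

6499 570
84474001 7408860
1097993058499 96300361710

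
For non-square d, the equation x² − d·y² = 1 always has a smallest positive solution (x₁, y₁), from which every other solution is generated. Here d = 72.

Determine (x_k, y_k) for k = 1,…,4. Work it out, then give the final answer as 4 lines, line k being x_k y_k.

17 2
577 68
19601 2310
665857 78472

[8; 2,16] for √72; ℓ=2 ⇒ convergent index 1
i=0: a=8 ⇒ p=8, q=1
i=1: a=2 ⇒ p=17, q=2
fundamental: x₁=17, y₁=2  (since 289 − 72·4 = 1)
(17+2√72)^2 = 577 + 68√72
(17+2√72)^3 = 19601 + 2310√72
(17+2√72)^4 = 665857 + 78472√72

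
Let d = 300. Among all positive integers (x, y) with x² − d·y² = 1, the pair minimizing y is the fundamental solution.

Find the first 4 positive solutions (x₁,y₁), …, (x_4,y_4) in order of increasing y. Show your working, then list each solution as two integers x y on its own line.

[17; 3,8,3,34] for √300; ℓ=4 ⇒ convergent index 3
i=0: a=17 ⇒ p=17, q=1
i=1: a=3 ⇒ p=52, q=3
i=2: a=8 ⇒ p=433, q=25
i=3: a=3 ⇒ p=1351, q=78
fundamental: x₁=1351, y₁=78  (since 1825201 − 300·6084 = 1)
(x_2, y_2) = (1351·1351 + 300·78·78, 1351·78 + 78·1351) = (3650401, 210756)
(x_3, y_3) = (1351·3650401 + 300·78·210756, 1351·210756 + 78·3650401) = (9863382151, 569462634)
(x_4, y_4) = (1351·9863382151 + 300·78·569462634, 1351·569462634 + 78·9863382151) = (26650854921601, 1538687826312)

1351 78
3650401 210756
9863382151 569462634
26650854921601 1538687826312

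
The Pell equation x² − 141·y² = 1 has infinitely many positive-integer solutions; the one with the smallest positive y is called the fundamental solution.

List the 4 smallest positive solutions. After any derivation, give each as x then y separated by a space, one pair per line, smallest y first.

95 8
18049 1520
3429215 288792
651532801 54868960

d=141: √d = [11; 1,6,1,22] (ℓ=4, even), read p_3/q_3
a_0=11:  p_0=11·1+0=11,  q_0=11·0+1=1
a_1=1:  p_1=1·11+1=12,  q_1=1·1+0=1
a_2=6:  p_2=6·12+11=83,  q_2=6·1+1=7
a_3=1:  p_3=1·83+12=95,  q_3=1·7+1=8
fundamental: x₁=95, y₁=8  (since 9025 − 141·64 = 1)
k=2:  x_2 = 95·95+141·8·8 = 18049,  y_2 = 95·8+8·95 = 1520
k=3:  x_3 = 95·18049+141·8·1520 = 3429215,  y_3 = 95·1520+8·18049 = 288792
k=4:  x_4 = 95·3429215+141·8·288792 = 651532801,  y_4 = 95·288792+8·3429215 = 54868960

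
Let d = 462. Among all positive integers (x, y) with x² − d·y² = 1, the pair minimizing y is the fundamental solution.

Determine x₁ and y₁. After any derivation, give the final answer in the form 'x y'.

√462 → a₀=21, period (2,42); ℓ=2 even so k=1
step 0: (21, 1)  from 21·(1,0) + (0,1)
step 1: (43, 2)  from 2·(21,1) + (1,0)
fundamental: x₁=43, y₁=2  (since 1849 − 462·4 = 1)

43 2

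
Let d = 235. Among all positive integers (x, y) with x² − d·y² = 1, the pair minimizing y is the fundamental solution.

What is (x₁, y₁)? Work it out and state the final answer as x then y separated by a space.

46 3

√235 = [15; 3,30, …], period ℓ=2 (even) → k=1
a_0=15:  p_0=15·1+0=15,  q_0=15·0+1=1
a_1=3:  p_1=3·15+1=46,  q_1=3·1+0=3
→ (46, 3).  Check: 46²=2116, 235·3²=2115, difference 1.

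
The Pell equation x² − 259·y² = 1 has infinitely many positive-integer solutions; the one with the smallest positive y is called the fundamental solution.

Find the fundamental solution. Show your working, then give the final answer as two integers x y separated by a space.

847225 52644

√259 → a₀=16, period (10,1,2,3,4,3,2,1,10,32); ℓ=10 even so k=9
step 0: (16, 1)  from 16·(1,0) + (0,1)
…
step 4: (1722, 107)  from 3·(515,32) + (177,11)
…
step 8: (79196, 4921)  from 1·(55265,3434) + (23931,1487)
step 9: (847225, 52644)  from 10·(79196,4921) + (55265,3434)
fundamental: x₁=847225, y₁=52644  (since 717790200625 − 259·2771390736 = 1)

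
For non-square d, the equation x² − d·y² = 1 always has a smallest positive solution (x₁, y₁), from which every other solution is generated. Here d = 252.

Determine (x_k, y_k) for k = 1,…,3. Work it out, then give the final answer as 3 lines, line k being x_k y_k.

127 8
32257 2032
8193151 516120

√252 = [15; 1,6,1,30, …], period ℓ=4 (even) → k=3
i=0: a=15 ⇒ p=15, q=1
…
i=2: a=6 ⇒ p=111, q=7
i=3: a=1 ⇒ p=127, q=8
(x₁, y₁) = (127, 8);  127² − 252·8² = 1 ✓
(x_2, y_2) = (127·127 + 252·8·8, 127·8 + 8·127) = (32257, 2032)
(x_3, y_3) = (127·32257 + 252·8·2032, 127·2032 + 8·32257) = (8193151, 516120)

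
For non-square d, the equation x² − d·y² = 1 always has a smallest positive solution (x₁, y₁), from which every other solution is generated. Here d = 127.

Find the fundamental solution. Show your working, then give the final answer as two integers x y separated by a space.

4730624 419775

√127 = [11; 3,1,2,2,7,11,7,2,2,1,3,22, …], period ℓ=12 (even) → k=11
k=0  a_k=11  p_k/q_k = 11/1
…
k=3  a_k=2  p_k/q_k = 124/11
…
k=6  a_k=11  p_k/q_k = 24218/2149
…
k=10  a_k=1  p_k/q_k = 1274561/113099
k=11  a_k=3  p_k/q_k = 4730624/419775
→ (4730624, 419775).  Check: 4730624²=22378803429376, 127·419775²=22378803429375, difference 1.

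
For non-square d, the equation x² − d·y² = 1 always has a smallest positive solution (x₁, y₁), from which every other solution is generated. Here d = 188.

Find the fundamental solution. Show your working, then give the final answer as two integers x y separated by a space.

√188 = [13; 1,2,2,6,2,2,1,26, …], period ℓ=8 (even) → k=7
k=0  a_k=13  p_k/q_k = 13/1
k=1  a_k=1  p_k/q_k = 14/1
…
k=4  a_k=6  p_k/q_k = 617/45
k=5  a_k=2  p_k/q_k = 1330/97
k=6  a_k=2  p_k/q_k = 3277/239
k=7  a_k=1  p_k/q_k = 4607/336
fundamental: x₁=4607, y₁=336  (since 21224449 − 188·112896 = 1)

4607 336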